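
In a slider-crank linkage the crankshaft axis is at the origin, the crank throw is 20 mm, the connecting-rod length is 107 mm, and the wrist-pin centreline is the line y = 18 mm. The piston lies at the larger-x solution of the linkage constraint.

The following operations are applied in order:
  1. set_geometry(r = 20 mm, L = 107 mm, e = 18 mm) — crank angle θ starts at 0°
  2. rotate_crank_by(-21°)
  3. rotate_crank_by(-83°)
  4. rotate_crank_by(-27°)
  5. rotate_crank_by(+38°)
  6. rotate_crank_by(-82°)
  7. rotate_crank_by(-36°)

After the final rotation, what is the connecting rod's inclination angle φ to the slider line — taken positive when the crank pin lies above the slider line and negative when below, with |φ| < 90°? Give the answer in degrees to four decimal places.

-4.1263

set_geometry: r = 20 mm, L = 107 mm, e = 18 mm; θ ← 0°
rotate_crank_by(-21°): θ ← 0° -21° = -21°
rotate_crank_by(-83°): θ ← -21° -83° = -104°
rotate_crank_by(-27°): θ ← -104° -27° = -131°
rotate_crank_by(+38°): θ ← -131° +38° = -93°
rotate_crank_by(-82°): θ ← -93° -82° = -175°
rotate_crank_by(-36°): θ ← -175° -36° = -211°
crank pin P = (r cos θ, r sin θ) = (-17.143346, 10.300761)
h = r sin θ − e = 10.300761 − 18 = -7.699239
sin φ = h / L = -7.699239 / 107 = -0.07195550
φ = arcsin(-0.07195550) = -4.126312°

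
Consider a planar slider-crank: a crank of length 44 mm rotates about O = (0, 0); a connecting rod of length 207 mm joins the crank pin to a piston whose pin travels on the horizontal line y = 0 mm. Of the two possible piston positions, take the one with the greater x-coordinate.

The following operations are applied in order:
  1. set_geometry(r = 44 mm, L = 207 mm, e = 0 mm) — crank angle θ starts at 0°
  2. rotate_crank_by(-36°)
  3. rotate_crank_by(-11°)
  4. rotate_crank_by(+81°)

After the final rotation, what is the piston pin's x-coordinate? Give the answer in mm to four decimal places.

242.0102

set_geometry: r = 44 mm, L = 207 mm, e = 0 mm; θ ← 0°
rotate_crank_by(-36°): θ ← 0° -36° = -36°
rotate_crank_by(-11°): θ ← -36° -11° = -47°
rotate_crank_by(+81°): θ ← -47° +81° = 34°
crank pin P = (r cos θ, r sin θ) = (36.477653, 24.604488)
h = r sin θ − e = 24.604488 − 0 = 24.604488
x = r cos θ + √(L² − h²) = 36.477653 + √(42849.0 − 605.3808) = 36.477653 + 205.532526 = 242.010179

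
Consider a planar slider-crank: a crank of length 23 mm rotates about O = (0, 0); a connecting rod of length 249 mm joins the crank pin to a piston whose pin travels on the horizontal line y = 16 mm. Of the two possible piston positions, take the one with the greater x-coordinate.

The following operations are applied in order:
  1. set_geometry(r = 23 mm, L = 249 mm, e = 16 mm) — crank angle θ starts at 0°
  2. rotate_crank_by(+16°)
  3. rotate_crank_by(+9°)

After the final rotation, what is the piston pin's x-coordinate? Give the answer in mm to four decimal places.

269.7659

set_geometry: r = 23 mm, L = 249 mm, e = 16 mm; θ ← 0°
rotate_crank_by(+16°): θ ← 0° +16° = 16°
rotate_crank_by(+9°): θ ← 16° +9° = 25°
crank pin P = (r cos θ, r sin θ) = (20.845079, 9.720220)
h = r sin θ − e = 9.720220 − 16 = -6.279780
x = r cos θ + √(L² − h²) = 20.845079 + √(62001.0 − 39.4356) = 20.845079 + 248.920799 = 269.765878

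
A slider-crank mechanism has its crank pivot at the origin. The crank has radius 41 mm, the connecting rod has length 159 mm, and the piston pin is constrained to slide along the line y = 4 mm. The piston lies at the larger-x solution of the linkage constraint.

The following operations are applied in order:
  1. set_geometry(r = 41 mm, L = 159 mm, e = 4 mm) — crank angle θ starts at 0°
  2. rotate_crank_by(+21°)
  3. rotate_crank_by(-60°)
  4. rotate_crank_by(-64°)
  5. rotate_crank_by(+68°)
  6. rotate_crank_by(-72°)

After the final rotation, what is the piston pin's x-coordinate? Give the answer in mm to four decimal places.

set_geometry: r = 41 mm, L = 159 mm, e = 4 mm; θ ← 0°
rotate_crank_by(+21°): θ ← 0° +21° = 21°
rotate_crank_by(-60°): θ ← 21° -60° = -39°
rotate_crank_by(-64°): θ ← -39° -64° = -103°
rotate_crank_by(+68°): θ ← -103° +68° = -35°
rotate_crank_by(-72°): θ ← -35° -72° = -107°
crank pin P = (r cos θ, r sin θ) = (-11.987240, -39.208495)
h = r sin θ − e = -39.208495 − 4 = -43.208495
x = r cos θ + √(L² − h²) = -11.987240 + √(25281.0 − 1866.9740) = -11.987240 + 153.016424 = 141.029184

141.0292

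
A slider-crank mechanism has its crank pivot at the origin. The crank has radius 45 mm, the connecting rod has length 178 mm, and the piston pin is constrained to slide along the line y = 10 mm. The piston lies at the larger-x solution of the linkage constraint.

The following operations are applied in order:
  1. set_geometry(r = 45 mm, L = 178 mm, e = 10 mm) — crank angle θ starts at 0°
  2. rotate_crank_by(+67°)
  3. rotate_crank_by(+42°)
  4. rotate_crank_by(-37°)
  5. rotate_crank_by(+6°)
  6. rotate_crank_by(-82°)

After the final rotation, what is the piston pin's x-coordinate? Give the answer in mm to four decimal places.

set_geometry: r = 45 mm, L = 178 mm, e = 10 mm; θ ← 0°
rotate_crank_by(+67°): θ ← 0° +67° = 67°
rotate_crank_by(+42°): θ ← 67° +42° = 109°
rotate_crank_by(-37°): θ ← 109° -37° = 72°
rotate_crank_by(+6°): θ ← 72° +6° = 78°
rotate_crank_by(-82°): θ ← 78° -82° = -4°
crank pin P = (r cos θ, r sin θ) = (44.890382, -3.139041)
h = r sin θ − e = -3.139041 − 10 = -13.139041
x = r cos θ + √(L² − h²) = 44.890382 + √(31684.0 − 172.6344) = 44.890382 + 177.514410 = 222.404792

222.4048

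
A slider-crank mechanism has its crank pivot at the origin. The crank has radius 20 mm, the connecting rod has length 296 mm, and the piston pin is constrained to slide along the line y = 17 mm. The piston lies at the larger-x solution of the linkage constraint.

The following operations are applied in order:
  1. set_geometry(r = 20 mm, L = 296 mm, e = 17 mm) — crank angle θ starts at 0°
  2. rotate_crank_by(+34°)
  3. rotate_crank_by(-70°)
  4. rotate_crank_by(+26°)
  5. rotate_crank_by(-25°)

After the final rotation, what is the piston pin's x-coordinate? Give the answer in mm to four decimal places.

set_geometry: r = 20 mm, L = 296 mm, e = 17 mm; θ ← 0°
rotate_crank_by(+34°): θ ← 0° +34° = 34°
rotate_crank_by(-70°): θ ← 34° -70° = -36°
rotate_crank_by(+26°): θ ← -36° +26° = -10°
rotate_crank_by(-25°): θ ← -10° -25° = -35°
crank pin P = (r cos θ, r sin θ) = (16.383041, -11.471529)
h = r sin θ − e = -11.471529 − 17 = -28.471529
x = r cos θ + √(L² − h²) = 16.383041 + √(87616.0 − 810.6279) = 16.383041 + 294.627514 = 311.010555

311.0106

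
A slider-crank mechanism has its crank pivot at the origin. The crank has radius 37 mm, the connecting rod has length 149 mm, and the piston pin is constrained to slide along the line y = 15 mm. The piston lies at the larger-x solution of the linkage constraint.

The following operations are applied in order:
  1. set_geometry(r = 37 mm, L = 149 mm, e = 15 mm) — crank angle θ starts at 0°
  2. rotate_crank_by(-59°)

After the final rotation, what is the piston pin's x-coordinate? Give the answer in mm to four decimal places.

160.5438

set_geometry: r = 37 mm, L = 149 mm, e = 15 mm; θ ← 0°
rotate_crank_by(-59°): θ ← 0° -59° = -59°
crank pin P = (r cos θ, r sin θ) = (19.056409, -31.715190)
h = r sin θ − e = -31.715190 − 15 = -46.715190
x = r cos θ + √(L² − h²) = 19.056409 + √(22201.0 − 2182.3090) = 19.056409 + 141.487424 = 160.543832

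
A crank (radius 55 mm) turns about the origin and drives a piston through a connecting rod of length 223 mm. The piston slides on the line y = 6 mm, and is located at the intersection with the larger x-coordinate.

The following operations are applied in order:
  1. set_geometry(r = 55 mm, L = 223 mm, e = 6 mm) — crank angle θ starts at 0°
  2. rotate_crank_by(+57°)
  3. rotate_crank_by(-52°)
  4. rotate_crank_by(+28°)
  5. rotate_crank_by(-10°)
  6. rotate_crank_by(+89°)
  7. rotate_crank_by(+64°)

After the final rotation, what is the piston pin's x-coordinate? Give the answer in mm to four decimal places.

set_geometry: r = 55 mm, L = 223 mm, e = 6 mm; θ ← 0°
rotate_crank_by(+57°): θ ← 0° +57° = 57°
rotate_crank_by(-52°): θ ← 57° -52° = 5°
rotate_crank_by(+28°): θ ← 5° +28° = 33°
rotate_crank_by(-10°): θ ← 33° -10° = 23°
rotate_crank_by(+89°): θ ← 23° +89° = 112°
rotate_crank_by(+64°): θ ← 112° +64° = 176°
crank pin P = (r cos θ, r sin θ) = (-54.866023, 3.836606)
h = r sin θ − e = 3.836606 − 6 = -2.163394
x = r cos θ + √(L² − h²) = -54.866023 + √(49729.0 − 4.6803) = -54.866023 + 222.989506 = 168.123483

168.1235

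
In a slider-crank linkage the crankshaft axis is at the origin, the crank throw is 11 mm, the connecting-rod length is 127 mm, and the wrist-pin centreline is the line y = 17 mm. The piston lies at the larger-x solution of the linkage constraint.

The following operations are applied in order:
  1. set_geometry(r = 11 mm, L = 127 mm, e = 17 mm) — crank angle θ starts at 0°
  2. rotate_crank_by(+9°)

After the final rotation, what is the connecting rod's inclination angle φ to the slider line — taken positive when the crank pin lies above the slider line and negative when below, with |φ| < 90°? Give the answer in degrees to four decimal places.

-6.9099

set_geometry: r = 11 mm, L = 127 mm, e = 17 mm; θ ← 0°
rotate_crank_by(+9°): θ ← 0° +9° = 9°
crank pin P = (r cos θ, r sin θ) = (10.864572, 1.720779)
h = r sin θ − e = 1.720779 − 17 = -15.279221
sin φ = h / L = -15.279221 / 127 = -0.12030883
φ = arcsin(-0.12030883) = -6.909926°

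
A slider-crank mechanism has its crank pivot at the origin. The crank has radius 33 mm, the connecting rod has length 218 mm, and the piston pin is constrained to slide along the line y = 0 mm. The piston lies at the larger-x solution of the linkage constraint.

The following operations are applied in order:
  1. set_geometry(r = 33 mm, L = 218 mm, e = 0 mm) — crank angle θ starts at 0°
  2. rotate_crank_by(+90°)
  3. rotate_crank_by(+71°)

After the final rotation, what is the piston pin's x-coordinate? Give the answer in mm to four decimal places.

186.5330

set_geometry: r = 33 mm, L = 218 mm, e = 0 mm; θ ← 0°
rotate_crank_by(+90°): θ ← 0° +90° = 90°
rotate_crank_by(+71°): θ ← 90° +71° = 161°
crank pin P = (r cos θ, r sin θ) = (-31.202113, 10.743749)
h = r sin θ − e = 10.743749 − 0 = 10.743749
x = r cos θ + √(L² − h²) = -31.202113 + √(47524.0 − 115.4281) = -31.202113 + 217.735096 = 186.532983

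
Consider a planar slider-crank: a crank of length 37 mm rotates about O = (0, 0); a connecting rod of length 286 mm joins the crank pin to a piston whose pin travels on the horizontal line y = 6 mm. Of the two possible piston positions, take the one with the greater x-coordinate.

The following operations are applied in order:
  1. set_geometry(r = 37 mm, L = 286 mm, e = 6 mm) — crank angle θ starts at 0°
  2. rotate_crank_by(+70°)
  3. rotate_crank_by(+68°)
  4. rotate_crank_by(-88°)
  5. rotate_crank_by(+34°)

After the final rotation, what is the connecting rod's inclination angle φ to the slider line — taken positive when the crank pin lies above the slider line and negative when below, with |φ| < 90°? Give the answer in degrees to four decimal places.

6.1818

set_geometry: r = 37 mm, L = 286 mm, e = 6 mm; θ ← 0°
rotate_crank_by(+70°): θ ← 0° +70° = 70°
rotate_crank_by(+68°): θ ← 70° +68° = 138°
rotate_crank_by(-88°): θ ← 138° -88° = 50°
rotate_crank_by(+34°): θ ← 50° +34° = 84°
crank pin P = (r cos θ, r sin θ) = (3.867553, 36.797310)
h = r sin θ − e = 36.797310 − 6 = 30.797310
sin φ = h / L = 30.797310 / 286 = 0.10768290
φ = arcsin(0.10768290) = 6.181762°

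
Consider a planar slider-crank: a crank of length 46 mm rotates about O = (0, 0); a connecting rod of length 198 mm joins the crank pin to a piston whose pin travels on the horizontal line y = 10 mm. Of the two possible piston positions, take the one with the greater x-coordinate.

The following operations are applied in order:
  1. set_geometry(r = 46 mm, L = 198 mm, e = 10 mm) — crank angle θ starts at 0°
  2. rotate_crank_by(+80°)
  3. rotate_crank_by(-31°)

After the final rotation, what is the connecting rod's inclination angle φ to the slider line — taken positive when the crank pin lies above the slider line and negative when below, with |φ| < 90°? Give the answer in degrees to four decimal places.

7.1710

set_geometry: r = 46 mm, L = 198 mm, e = 10 mm; θ ← 0°
rotate_crank_by(+80°): θ ← 0° +80° = 80°
rotate_crank_by(-31°): θ ← 80° -31° = 49°
crank pin P = (r cos θ, r sin θ) = (30.178715, 34.716641)
h = r sin θ − e = 34.716641 − 10 = 24.716641
sin φ = h / L = 24.716641 / 198 = 0.12483152
φ = arcsin(0.12483152) = 7.171026°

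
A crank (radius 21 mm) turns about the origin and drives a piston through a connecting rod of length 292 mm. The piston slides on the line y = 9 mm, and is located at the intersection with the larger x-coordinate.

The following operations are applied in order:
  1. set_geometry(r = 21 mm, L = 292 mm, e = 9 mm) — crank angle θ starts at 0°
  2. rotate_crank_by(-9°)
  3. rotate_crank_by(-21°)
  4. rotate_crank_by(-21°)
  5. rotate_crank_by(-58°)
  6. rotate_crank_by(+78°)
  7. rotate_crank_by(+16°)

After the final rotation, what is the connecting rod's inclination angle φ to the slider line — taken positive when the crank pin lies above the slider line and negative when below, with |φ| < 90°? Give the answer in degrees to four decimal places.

-2.8336

set_geometry: r = 21 mm, L = 292 mm, e = 9 mm; θ ← 0°
rotate_crank_by(-9°): θ ← 0° -9° = -9°
rotate_crank_by(-21°): θ ← -9° -21° = -30°
rotate_crank_by(-21°): θ ← -30° -21° = -51°
rotate_crank_by(-58°): θ ← -51° -58° = -109°
rotate_crank_by(+78°): θ ← -109° +78° = -31°
rotate_crank_by(+16°): θ ← -31° +16° = -15°
crank pin P = (r cos θ, r sin θ) = (20.284442, -5.435200)
h = r sin θ − e = -5.435200 − 9 = -14.435200
sin φ = h / L = -14.435200 / 292 = -0.04943562
φ = arcsin(-0.04943562) = -2.833607°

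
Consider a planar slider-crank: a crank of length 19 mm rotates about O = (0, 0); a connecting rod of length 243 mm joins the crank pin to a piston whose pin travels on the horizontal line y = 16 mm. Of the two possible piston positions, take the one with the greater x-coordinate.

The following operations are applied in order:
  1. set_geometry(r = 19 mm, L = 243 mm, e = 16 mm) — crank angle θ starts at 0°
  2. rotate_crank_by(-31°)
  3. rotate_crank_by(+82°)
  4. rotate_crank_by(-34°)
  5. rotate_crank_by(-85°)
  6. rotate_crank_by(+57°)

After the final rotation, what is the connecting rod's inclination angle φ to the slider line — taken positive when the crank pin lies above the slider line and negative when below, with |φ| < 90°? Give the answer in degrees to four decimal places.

set_geometry: r = 19 mm, L = 243 mm, e = 16 mm; θ ← 0°
rotate_crank_by(-31°): θ ← 0° -31° = -31°
rotate_crank_by(+82°): θ ← -31° +82° = 51°
rotate_crank_by(-34°): θ ← 51° -34° = 17°
rotate_crank_by(-85°): θ ← 17° -85° = -68°
rotate_crank_by(+57°): θ ← -68° +57° = -11°
crank pin P = (r cos θ, r sin θ) = (18.650916, -3.625371)
h = r sin θ − e = -3.625371 − 16 = -19.625371
sin φ = h / L = -19.625371 / 243 = -0.08076284
φ = arcsin(-0.08076284) = -4.632415°

-4.6324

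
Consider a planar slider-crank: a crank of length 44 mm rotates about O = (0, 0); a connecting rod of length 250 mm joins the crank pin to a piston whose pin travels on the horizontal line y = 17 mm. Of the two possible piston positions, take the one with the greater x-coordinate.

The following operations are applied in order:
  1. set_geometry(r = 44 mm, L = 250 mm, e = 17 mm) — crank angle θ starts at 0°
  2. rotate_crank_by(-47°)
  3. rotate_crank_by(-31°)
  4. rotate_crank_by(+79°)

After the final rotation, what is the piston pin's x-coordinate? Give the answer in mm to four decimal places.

set_geometry: r = 44 mm, L = 250 mm, e = 17 mm; θ ← 0°
rotate_crank_by(-47°): θ ← 0° -47° = -47°
rotate_crank_by(-31°): θ ← -47° -31° = -78°
rotate_crank_by(+79°): θ ← -78° +79° = 1°
crank pin P = (r cos θ, r sin θ) = (43.993299, 0.767906)
h = r sin θ − e = 0.767906 − 17 = -16.232094
x = r cos θ + √(L² − h²) = 43.993299 + √(62500.0 − 263.4809) = 43.993299 + 249.472482 = 293.465780

293.4658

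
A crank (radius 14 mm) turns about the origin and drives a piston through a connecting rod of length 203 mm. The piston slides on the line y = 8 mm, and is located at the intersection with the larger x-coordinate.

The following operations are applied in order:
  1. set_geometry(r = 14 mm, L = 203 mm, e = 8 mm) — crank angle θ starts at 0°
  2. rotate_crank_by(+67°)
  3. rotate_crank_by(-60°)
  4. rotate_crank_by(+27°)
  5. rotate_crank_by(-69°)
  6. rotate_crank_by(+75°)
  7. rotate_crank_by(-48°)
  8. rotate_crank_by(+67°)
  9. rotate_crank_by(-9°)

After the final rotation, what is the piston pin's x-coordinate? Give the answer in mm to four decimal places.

211.9807

set_geometry: r = 14 mm, L = 203 mm, e = 8 mm; θ ← 0°
rotate_crank_by(+67°): θ ← 0° +67° = 67°
rotate_crank_by(-60°): θ ← 67° -60° = 7°
rotate_crank_by(+27°): θ ← 7° +27° = 34°
rotate_crank_by(-69°): θ ← 34° -69° = -35°
rotate_crank_by(+75°): θ ← -35° +75° = 40°
rotate_crank_by(-48°): θ ← 40° -48° = -8°
rotate_crank_by(+67°): θ ← -8° +67° = 59°
rotate_crank_by(-9°): θ ← 59° -9° = 50°
crank pin P = (r cos θ, r sin θ) = (8.999027, 10.724622)
h = r sin θ − e = 10.724622 − 8 = 2.724622
x = r cos θ + √(L² − h²) = 8.999027 + √(41209.0 − 7.4236) = 8.999027 + 202.981715 = 211.980741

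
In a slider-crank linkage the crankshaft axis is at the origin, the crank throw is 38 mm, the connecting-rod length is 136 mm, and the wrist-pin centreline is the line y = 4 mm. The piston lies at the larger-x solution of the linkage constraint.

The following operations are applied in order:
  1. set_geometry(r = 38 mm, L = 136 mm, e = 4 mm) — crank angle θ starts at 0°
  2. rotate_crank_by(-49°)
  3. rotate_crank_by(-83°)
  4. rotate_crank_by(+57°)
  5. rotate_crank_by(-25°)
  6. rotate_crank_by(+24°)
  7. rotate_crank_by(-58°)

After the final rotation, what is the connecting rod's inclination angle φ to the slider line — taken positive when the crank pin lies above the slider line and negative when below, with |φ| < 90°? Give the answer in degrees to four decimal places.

-13.3208

set_geometry: r = 38 mm, L = 136 mm, e = 4 mm; θ ← 0°
rotate_crank_by(-49°): θ ← 0° -49° = -49°
rotate_crank_by(-83°): θ ← -49° -83° = -132°
rotate_crank_by(+57°): θ ← -132° +57° = -75°
rotate_crank_by(-25°): θ ← -75° -25° = -100°
rotate_crank_by(+24°): θ ← -100° +24° = -76°
rotate_crank_by(-58°): θ ← -76° -58° = -134°
crank pin P = (r cos θ, r sin θ) = (-26.397018, -27.334912)
h = r sin θ − e = -27.334912 − 4 = -31.334912
sin φ = h / L = -31.334912 / 136 = -0.23040377
φ = arcsin(-0.23040377) = -13.320844°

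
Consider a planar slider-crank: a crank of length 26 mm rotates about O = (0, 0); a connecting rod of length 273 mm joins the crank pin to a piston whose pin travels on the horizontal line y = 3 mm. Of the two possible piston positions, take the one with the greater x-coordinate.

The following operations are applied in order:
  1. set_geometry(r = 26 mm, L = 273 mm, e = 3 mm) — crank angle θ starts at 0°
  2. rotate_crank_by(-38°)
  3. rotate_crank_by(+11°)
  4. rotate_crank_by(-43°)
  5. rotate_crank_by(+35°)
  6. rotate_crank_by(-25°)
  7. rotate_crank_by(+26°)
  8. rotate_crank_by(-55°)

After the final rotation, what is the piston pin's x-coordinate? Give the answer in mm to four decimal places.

271.9095

set_geometry: r = 26 mm, L = 273 mm, e = 3 mm; θ ← 0°
rotate_crank_by(-38°): θ ← 0° -38° = -38°
rotate_crank_by(+11°): θ ← -38° +11° = -27°
rotate_crank_by(-43°): θ ← -27° -43° = -70°
rotate_crank_by(+35°): θ ← -70° +35° = -35°
rotate_crank_by(-25°): θ ← -35° -25° = -60°
rotate_crank_by(+26°): θ ← -60° +26° = -34°
rotate_crank_by(-55°): θ ← -34° -55° = -89°
crank pin P = (r cos θ, r sin θ) = (0.453763, -25.996040)
h = r sin θ − e = -25.996040 − 3 = -28.996040
x = r cos θ + √(L² − h²) = 0.453763 + √(74529.0 − 840.7703) = 0.453763 + 271.455760 = 271.909523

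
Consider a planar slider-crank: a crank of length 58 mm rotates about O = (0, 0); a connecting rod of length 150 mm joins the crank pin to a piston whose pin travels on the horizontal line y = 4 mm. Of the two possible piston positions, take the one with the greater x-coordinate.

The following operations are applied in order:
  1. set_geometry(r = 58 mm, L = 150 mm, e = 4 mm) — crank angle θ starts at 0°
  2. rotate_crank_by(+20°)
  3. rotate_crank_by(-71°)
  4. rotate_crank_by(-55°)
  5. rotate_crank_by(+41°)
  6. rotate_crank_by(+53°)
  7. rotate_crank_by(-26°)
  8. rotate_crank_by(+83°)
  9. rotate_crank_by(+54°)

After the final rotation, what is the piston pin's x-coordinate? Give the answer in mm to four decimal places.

set_geometry: r = 58 mm, L = 150 mm, e = 4 mm; θ ← 0°
rotate_crank_by(+20°): θ ← 0° +20° = 20°
rotate_crank_by(-71°): θ ← 20° -71° = -51°
rotate_crank_by(-55°): θ ← -51° -55° = -106°
rotate_crank_by(+41°): θ ← -106° +41° = -65°
rotate_crank_by(+53°): θ ← -65° +53° = -12°
rotate_crank_by(-26°): θ ← -12° -26° = -38°
rotate_crank_by(+83°): θ ← -38° +83° = 45°
rotate_crank_by(+54°): θ ← 45° +54° = 99°
crank pin P = (r cos θ, r sin θ) = (-9.073199, 57.285924)
h = r sin θ − e = 57.285924 − 4 = 53.285924
x = r cos θ + √(L² − h²) = -9.073199 + √(22500.0 − 2839.3897) = -9.073199 + 140.216298 = 131.143099

131.1431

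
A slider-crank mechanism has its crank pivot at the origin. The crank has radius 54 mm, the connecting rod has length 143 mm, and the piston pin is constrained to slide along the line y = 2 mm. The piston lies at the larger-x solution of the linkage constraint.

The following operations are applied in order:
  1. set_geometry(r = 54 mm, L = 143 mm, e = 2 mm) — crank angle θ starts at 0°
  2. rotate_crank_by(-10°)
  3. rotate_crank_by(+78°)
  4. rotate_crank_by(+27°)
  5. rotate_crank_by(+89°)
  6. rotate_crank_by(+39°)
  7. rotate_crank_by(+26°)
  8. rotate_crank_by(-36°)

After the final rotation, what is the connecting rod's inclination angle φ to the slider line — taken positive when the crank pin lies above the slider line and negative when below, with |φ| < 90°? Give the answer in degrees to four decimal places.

set_geometry: r = 54 mm, L = 143 mm, e = 2 mm; θ ← 0°
rotate_crank_by(-10°): θ ← 0° -10° = -10°
rotate_crank_by(+78°): θ ← -10° +78° = 68°
rotate_crank_by(+27°): θ ← 68° +27° = 95°
rotate_crank_by(+89°): θ ← 95° +89° = 184°
rotate_crank_by(+39°): θ ← 184° +39° = 223°
rotate_crank_by(+26°): θ ← 223° +26° = 249°
rotate_crank_by(-36°): θ ← 249° -36° = 213°
crank pin P = (r cos θ, r sin θ) = (-45.288211, -29.410508)
h = r sin θ − e = -29.410508 − 2 = -31.410508
sin φ = h / L = -31.410508 / 143 = -0.21965390
φ = arcsin(-0.21965390) = -12.688706°

-12.6887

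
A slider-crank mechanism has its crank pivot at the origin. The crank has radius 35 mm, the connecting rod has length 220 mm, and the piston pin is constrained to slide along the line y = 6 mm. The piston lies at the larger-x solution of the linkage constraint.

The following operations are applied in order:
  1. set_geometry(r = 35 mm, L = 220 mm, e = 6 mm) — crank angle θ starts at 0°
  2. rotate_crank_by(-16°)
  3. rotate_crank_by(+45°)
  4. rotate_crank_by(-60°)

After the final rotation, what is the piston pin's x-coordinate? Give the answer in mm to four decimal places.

248.6850

set_geometry: r = 35 mm, L = 220 mm, e = 6 mm; θ ← 0°
rotate_crank_by(-16°): θ ← 0° -16° = -16°
rotate_crank_by(+45°): θ ← -16° +45° = 29°
rotate_crank_by(-60°): θ ← 29° -60° = -31°
crank pin P = (r cos θ, r sin θ) = (30.000856, -18.026333)
h = r sin θ − e = -18.026333 − 6 = -24.026333
x = r cos θ + √(L² − h²) = 30.000856 + √(48400.0 − 577.2647) = 30.000856 + 218.684099 = 248.684955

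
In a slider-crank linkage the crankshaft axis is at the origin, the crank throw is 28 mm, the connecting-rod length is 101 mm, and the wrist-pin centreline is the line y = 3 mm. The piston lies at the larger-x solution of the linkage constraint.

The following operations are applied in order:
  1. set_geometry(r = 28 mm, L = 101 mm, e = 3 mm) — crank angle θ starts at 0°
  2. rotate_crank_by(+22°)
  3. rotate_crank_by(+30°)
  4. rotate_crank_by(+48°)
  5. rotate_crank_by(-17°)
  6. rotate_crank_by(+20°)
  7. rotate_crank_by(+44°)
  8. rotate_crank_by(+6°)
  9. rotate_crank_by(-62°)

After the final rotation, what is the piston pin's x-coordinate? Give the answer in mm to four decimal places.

set_geometry: r = 28 mm, L = 101 mm, e = 3 mm; θ ← 0°
rotate_crank_by(+22°): θ ← 0° +22° = 22°
rotate_crank_by(+30°): θ ← 22° +30° = 52°
rotate_crank_by(+48°): θ ← 52° +48° = 100°
rotate_crank_by(-17°): θ ← 100° -17° = 83°
rotate_crank_by(+20°): θ ← 83° +20° = 103°
rotate_crank_by(+44°): θ ← 103° +44° = 147°
rotate_crank_by(+6°): θ ← 147° +6° = 153°
rotate_crank_by(-62°): θ ← 153° -62° = 91°
crank pin P = (r cos θ, r sin θ) = (-0.488667, 27.995735)
h = r sin θ − e = 27.995735 − 3 = 24.995735
x = r cos θ + √(L² − h²) = -0.488667 + √(10201.0 − 624.7868) = -0.488667 + 97.858128 = 97.369461

97.3695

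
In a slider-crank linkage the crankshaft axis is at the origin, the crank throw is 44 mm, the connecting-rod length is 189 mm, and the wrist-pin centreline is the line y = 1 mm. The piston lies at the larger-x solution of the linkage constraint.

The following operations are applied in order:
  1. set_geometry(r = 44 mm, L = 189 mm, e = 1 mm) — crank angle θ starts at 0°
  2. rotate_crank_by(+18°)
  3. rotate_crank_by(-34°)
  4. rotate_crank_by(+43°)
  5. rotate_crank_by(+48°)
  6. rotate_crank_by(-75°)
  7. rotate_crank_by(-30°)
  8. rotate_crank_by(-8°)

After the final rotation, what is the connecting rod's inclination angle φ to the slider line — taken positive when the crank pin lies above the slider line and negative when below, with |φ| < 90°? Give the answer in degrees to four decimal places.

set_geometry: r = 44 mm, L = 189 mm, e = 1 mm; θ ← 0°
rotate_crank_by(+18°): θ ← 0° +18° = 18°
rotate_crank_by(-34°): θ ← 18° -34° = -16°
rotate_crank_by(+43°): θ ← -16° +43° = 27°
rotate_crank_by(+48°): θ ← 27° +48° = 75°
rotate_crank_by(-75°): θ ← 75° -75° = 0°
rotate_crank_by(-30°): θ ← 0° -30° = -30°
rotate_crank_by(-8°): θ ← -30° -8° = -38°
crank pin P = (r cos θ, r sin θ) = (34.672473, -27.089105)
h = r sin θ − e = -27.089105 − 1 = -28.089105
sin φ = h / L = -28.089105 / 189 = -0.14861960
φ = arcsin(-0.14861960) = -8.546939°

-8.5469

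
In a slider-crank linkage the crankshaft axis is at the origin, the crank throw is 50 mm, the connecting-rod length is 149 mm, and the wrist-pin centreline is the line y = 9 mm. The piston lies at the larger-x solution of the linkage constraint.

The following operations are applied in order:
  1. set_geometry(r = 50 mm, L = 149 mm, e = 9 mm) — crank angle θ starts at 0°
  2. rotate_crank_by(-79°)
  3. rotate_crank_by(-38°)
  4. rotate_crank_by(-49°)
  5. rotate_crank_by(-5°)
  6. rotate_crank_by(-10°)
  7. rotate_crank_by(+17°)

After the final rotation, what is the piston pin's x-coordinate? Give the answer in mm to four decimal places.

set_geometry: r = 50 mm, L = 149 mm, e = 9 mm; θ ← 0°
rotate_crank_by(-79°): θ ← 0° -79° = -79°
rotate_crank_by(-38°): θ ← -79° -38° = -117°
rotate_crank_by(-49°): θ ← -117° -49° = -166°
rotate_crank_by(-5°): θ ← -166° -5° = -171°
rotate_crank_by(-10°): θ ← -171° -10° = -181°
rotate_crank_by(+17°): θ ← -181° +17° = -164°
crank pin P = (r cos θ, r sin θ) = (-48.063085, -13.781868)
h = r sin θ − e = -13.781868 − 9 = -22.781868
x = r cos θ + √(L² − h²) = -48.063085 + √(22201.0 − 519.0135) = -48.063085 + 147.248044 = 99.184959

99.1850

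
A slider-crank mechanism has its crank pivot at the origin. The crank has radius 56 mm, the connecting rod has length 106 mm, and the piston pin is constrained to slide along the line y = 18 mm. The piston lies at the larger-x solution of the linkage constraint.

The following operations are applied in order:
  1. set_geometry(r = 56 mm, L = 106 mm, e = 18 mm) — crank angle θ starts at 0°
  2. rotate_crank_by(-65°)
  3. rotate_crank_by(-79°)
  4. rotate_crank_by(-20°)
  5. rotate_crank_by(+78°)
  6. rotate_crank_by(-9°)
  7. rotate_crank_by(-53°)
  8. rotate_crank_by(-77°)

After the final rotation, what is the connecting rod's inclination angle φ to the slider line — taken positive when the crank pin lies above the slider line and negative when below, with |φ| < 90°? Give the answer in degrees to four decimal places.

11.7566

set_geometry: r = 56 mm, L = 106 mm, e = 18 mm; θ ← 0°
rotate_crank_by(-65°): θ ← 0° -65° = -65°
rotate_crank_by(-79°): θ ← -65° -79° = -144°
rotate_crank_by(-20°): θ ← -144° -20° = -164°
rotate_crank_by(+78°): θ ← -164° +78° = -86°
rotate_crank_by(-9°): θ ← -86° -9° = -95°
rotate_crank_by(-53°): θ ← -95° -53° = -148°
rotate_crank_by(-77°): θ ← -148° -77° = -225°
crank pin P = (r cos θ, r sin θ) = (-39.597980, 39.597980)
h = r sin θ − e = 39.597980 − 18 = 21.597980
sin φ = h / L = 21.597980 / 106 = 0.20375453
φ = arcsin(0.20375453) = 11.756600°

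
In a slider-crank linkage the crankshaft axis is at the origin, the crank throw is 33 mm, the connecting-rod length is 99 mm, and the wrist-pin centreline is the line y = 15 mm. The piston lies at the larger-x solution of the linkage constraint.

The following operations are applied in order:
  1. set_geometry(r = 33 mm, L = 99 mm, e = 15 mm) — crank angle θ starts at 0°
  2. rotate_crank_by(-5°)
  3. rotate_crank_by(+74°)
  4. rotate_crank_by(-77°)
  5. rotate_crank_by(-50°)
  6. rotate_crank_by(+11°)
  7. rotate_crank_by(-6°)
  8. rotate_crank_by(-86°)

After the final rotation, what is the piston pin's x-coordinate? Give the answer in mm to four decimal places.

67.0608

set_geometry: r = 33 mm, L = 99 mm, e = 15 mm; θ ← 0°
rotate_crank_by(-5°): θ ← 0° -5° = -5°
rotate_crank_by(+74°): θ ← -5° +74° = 69°
rotate_crank_by(-77°): θ ← 69° -77° = -8°
rotate_crank_by(-50°): θ ← -8° -50° = -58°
rotate_crank_by(+11°): θ ← -58° +11° = -47°
rotate_crank_by(-6°): θ ← -47° -6° = -53°
rotate_crank_by(-86°): θ ← -53° -86° = -139°
crank pin P = (r cos θ, r sin θ) = (-24.905416, -21.649948)
h = r sin θ − e = -21.649948 − 15 = -36.649948
x = r cos θ + √(L² − h²) = -24.905416 + √(9801.0 − 1343.2187) = -24.905416 + 91.966197 = 67.060780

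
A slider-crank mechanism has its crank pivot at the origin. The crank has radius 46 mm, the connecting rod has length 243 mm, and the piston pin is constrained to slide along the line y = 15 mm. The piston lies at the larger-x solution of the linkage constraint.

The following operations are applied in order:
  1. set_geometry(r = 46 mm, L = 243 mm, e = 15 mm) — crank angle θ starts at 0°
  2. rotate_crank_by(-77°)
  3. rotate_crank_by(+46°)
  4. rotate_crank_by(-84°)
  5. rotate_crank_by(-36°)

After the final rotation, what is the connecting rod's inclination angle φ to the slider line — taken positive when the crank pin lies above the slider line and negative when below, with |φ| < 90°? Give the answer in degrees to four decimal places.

-8.8300

set_geometry: r = 46 mm, L = 243 mm, e = 15 mm; θ ← 0°
rotate_crank_by(-77°): θ ← 0° -77° = -77°
rotate_crank_by(+46°): θ ← -77° +46° = -31°
rotate_crank_by(-84°): θ ← -31° -84° = -115°
rotate_crank_by(-36°): θ ← -115° -36° = -151°
crank pin P = (r cos θ, r sin θ) = (-40.232507, -22.301243)
h = r sin θ − e = -22.301243 − 15 = -37.301243
sin φ = h / L = -37.301243 / 243 = -0.15350306
φ = arcsin(-0.15350306) = -8.829989°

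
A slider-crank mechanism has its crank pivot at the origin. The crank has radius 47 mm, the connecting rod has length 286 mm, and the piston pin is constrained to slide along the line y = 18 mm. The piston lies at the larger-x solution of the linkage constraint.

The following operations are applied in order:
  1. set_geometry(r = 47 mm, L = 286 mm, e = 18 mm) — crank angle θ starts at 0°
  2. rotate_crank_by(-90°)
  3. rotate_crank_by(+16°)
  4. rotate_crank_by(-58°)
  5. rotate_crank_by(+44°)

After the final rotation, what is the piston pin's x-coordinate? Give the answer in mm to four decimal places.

280.1627

set_geometry: r = 47 mm, L = 286 mm, e = 18 mm; θ ← 0°
rotate_crank_by(-90°): θ ← 0° -90° = -90°
rotate_crank_by(+16°): θ ← -90° +16° = -74°
rotate_crank_by(-58°): θ ← -74° -58° = -132°
rotate_crank_by(+44°): θ ← -132° +44° = -88°
crank pin P = (r cos θ, r sin θ) = (1.640276, -46.971369)
h = r sin θ − e = -46.971369 − 18 = -64.971369
x = r cos θ + √(L² − h²) = 1.640276 + √(81796.0 − 4221.2788) = 1.640276 + 278.522389 = 280.162665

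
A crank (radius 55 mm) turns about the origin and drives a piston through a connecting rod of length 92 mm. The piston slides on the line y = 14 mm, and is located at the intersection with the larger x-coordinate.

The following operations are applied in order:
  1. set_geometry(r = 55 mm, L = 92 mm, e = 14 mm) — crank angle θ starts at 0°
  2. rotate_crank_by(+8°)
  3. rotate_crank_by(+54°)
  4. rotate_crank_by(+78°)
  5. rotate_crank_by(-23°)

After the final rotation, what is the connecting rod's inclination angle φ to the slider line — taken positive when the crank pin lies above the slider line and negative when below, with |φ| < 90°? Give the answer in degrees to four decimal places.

set_geometry: r = 55 mm, L = 92 mm, e = 14 mm; θ ← 0°
rotate_crank_by(+8°): θ ← 0° +8° = 8°
rotate_crank_by(+54°): θ ← 8° +54° = 62°
rotate_crank_by(+78°): θ ← 62° +78° = 140°
rotate_crank_by(-23°): θ ← 140° -23° = 117°
crank pin P = (r cos θ, r sin θ) = (-24.969477, 49.005359)
h = r sin θ − e = 49.005359 − 14 = 35.005359
sin φ = h / L = 35.005359 / 92 = 0.38049303
φ = arcsin(0.38049303) = 22.364225°

22.3642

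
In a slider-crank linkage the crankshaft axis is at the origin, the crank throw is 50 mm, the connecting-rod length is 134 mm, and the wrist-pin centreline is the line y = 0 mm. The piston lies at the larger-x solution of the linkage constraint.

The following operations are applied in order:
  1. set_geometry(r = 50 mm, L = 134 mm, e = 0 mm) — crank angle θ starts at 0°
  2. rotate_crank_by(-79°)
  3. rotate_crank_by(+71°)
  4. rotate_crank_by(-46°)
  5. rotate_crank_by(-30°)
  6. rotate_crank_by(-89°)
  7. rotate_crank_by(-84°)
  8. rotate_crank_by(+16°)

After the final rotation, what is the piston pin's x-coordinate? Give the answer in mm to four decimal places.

set_geometry: r = 50 mm, L = 134 mm, e = 0 mm; θ ← 0°
rotate_crank_by(-79°): θ ← 0° -79° = -79°
rotate_crank_by(+71°): θ ← -79° +71° = -8°
rotate_crank_by(-46°): θ ← -8° -46° = -54°
rotate_crank_by(-30°): θ ← -54° -30° = -84°
rotate_crank_by(-89°): θ ← -84° -89° = -173°
rotate_crank_by(-84°): θ ← -173° -84° = -257°
rotate_crank_by(+16°): θ ← -257° +16° = -241°
crank pin P = (r cos θ, r sin θ) = (-24.240481, 43.730985)
h = r sin θ − e = 43.730985 − 0 = 43.730985
x = r cos θ + √(L² − h²) = -24.240481 + √(17956.0 − 1912.3991) = -24.240481 + 126.663337 = 102.422856

102.4229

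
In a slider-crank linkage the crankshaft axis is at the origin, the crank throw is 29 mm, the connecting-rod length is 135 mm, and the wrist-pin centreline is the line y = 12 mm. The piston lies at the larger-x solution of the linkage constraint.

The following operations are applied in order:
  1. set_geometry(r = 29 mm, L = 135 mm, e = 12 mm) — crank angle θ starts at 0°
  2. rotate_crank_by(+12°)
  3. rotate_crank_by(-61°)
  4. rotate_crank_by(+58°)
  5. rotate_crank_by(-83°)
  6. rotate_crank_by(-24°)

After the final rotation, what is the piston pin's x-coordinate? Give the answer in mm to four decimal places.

set_geometry: r = 29 mm, L = 135 mm, e = 12 mm; θ ← 0°
rotate_crank_by(+12°): θ ← 0° +12° = 12°
rotate_crank_by(-61°): θ ← 12° -61° = -49°
rotate_crank_by(+58°): θ ← -49° +58° = 9°
rotate_crank_by(-83°): θ ← 9° -83° = -74°
rotate_crank_by(-24°): θ ← -74° -24° = -98°
crank pin P = (r cos θ, r sin θ) = (-4.036020, -28.717774)
h = r sin θ − e = -28.717774 − 12 = -40.717774
x = r cos θ + √(L² − h²) = -4.036020 + √(18225.0 − 1657.9371) = -4.036020 + 128.713103 = 124.677083

124.6771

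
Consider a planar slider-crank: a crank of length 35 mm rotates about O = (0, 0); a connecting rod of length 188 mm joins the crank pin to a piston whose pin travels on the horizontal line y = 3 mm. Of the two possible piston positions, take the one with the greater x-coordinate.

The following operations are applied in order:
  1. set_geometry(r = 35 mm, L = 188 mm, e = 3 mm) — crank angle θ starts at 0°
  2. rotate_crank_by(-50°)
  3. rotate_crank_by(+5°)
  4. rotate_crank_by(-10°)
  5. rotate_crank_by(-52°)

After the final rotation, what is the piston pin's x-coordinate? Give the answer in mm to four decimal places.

174.1955

set_geometry: r = 35 mm, L = 188 mm, e = 3 mm; θ ← 0°
rotate_crank_by(-50°): θ ← 0° -50° = -50°
rotate_crank_by(+5°): θ ← -50° +5° = -45°
rotate_crank_by(-10°): θ ← -45° -10° = -55°
rotate_crank_by(-52°): θ ← -55° -52° = -107°
crank pin P = (r cos θ, r sin θ) = (-10.233010, -33.470666)
h = r sin θ − e = -33.470666 − 3 = -36.470666
x = r cos θ + √(L² − h²) = -10.233010 + √(35344.0 − 1330.1095) = -10.233010 + 184.428551 = 174.195542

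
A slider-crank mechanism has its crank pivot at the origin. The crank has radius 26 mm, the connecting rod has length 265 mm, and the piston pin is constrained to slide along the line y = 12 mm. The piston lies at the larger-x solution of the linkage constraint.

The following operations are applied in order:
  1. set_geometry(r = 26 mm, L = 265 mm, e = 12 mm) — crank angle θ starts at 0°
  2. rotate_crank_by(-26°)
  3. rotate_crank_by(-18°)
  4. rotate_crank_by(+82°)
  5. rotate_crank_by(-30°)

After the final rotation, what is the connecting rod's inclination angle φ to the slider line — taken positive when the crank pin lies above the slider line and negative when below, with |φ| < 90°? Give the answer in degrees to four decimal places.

-1.8125

set_geometry: r = 26 mm, L = 265 mm, e = 12 mm; θ ← 0°
rotate_crank_by(-26°): θ ← 0° -26° = -26°
rotate_crank_by(-18°): θ ← -26° -18° = -44°
rotate_crank_by(+82°): θ ← -44° +82° = 38°
rotate_crank_by(-30°): θ ← 38° -30° = 8°
crank pin P = (r cos θ, r sin θ) = (25.746970, 3.618501)
h = r sin θ − e = 3.618501 − 12 = -8.381499
sin φ = h / L = -8.381499 / 265 = -0.03162830
φ = arcsin(-0.03162830) = -1.812470°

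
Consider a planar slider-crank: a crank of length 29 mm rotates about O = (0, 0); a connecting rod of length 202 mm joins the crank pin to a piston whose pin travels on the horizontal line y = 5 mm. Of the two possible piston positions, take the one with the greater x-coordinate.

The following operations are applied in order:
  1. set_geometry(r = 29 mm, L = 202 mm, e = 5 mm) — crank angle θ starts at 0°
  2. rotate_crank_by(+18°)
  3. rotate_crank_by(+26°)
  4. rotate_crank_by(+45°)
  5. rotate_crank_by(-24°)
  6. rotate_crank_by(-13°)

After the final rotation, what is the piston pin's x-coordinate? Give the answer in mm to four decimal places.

set_geometry: r = 29 mm, L = 202 mm, e = 5 mm; θ ← 0°
rotate_crank_by(+18°): θ ← 0° +18° = 18°
rotate_crank_by(+26°): θ ← 18° +26° = 44°
rotate_crank_by(+45°): θ ← 44° +45° = 89°
rotate_crank_by(-24°): θ ← 89° -24° = 65°
rotate_crank_by(-13°): θ ← 65° -13° = 52°
crank pin P = (r cos θ, r sin θ) = (17.854183, 22.852312)
h = r sin θ − e = 22.852312 − 5 = 17.852312
x = r cos θ + √(L² − h²) = 17.854183 + √(40804.0 − 318.7050) = 17.854183 + 201.209580 = 219.063762

219.0638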